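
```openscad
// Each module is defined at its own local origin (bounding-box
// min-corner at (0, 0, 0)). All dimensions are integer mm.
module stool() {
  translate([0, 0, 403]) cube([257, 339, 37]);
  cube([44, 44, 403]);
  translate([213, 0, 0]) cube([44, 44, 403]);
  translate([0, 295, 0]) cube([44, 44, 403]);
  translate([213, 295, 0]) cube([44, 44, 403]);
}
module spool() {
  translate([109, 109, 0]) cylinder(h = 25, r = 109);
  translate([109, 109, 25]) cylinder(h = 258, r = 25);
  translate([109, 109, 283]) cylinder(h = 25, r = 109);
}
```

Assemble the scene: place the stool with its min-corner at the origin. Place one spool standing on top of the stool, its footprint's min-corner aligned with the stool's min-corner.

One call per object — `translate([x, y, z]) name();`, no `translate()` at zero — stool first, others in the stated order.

stool();
translate([0, 0, 440]) spool();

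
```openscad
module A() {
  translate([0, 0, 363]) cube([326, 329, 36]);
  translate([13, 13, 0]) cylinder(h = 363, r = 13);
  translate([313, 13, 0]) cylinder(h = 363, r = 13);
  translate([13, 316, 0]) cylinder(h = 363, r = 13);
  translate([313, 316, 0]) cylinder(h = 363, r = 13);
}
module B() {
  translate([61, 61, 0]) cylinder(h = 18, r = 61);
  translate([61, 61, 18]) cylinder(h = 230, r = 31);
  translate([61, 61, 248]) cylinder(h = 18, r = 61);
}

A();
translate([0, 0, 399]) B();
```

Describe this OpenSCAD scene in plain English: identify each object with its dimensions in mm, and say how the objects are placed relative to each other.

A is a four-legged stool. The seat is 326×329 mm, 36 mm thick, top at z = 399 mm. It stands on four round legs, each 26 mm in diameter, from z = 0 to the seat underside, each leg's axis is inset half a diameter from the nearest pair of seat edges (so the leg's bounding box is flush with the corner).

B is a spool: two coaxial disc flanges of radius 61 mm and thickness 18 mm, joined by a core cylinder of radius 31 mm and height 230 mm. The lower flange rests on z = 0 and the three cylinders share a vertical axis.

The spool is on top of the stool.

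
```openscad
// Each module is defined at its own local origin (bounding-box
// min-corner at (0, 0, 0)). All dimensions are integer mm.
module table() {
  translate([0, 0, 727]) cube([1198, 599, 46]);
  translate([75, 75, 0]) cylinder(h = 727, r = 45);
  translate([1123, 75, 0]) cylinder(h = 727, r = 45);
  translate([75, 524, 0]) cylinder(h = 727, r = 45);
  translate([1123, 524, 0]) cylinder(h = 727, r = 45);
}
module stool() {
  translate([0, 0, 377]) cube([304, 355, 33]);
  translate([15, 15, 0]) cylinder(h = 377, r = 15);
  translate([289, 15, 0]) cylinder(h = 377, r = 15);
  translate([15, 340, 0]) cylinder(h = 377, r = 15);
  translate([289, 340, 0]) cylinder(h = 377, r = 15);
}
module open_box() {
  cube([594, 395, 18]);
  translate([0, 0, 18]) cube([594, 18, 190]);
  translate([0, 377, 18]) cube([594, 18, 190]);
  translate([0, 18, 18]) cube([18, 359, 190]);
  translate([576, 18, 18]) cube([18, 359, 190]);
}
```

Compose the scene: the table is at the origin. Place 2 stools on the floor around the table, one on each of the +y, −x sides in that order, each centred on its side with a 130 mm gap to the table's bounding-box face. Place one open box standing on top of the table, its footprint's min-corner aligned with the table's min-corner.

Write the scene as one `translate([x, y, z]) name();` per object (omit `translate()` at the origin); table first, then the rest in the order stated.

table();
translate([447, 729, 0]) stool();
translate([-434, 122, 0]) stool();
translate([0, 0, 773]) open_box();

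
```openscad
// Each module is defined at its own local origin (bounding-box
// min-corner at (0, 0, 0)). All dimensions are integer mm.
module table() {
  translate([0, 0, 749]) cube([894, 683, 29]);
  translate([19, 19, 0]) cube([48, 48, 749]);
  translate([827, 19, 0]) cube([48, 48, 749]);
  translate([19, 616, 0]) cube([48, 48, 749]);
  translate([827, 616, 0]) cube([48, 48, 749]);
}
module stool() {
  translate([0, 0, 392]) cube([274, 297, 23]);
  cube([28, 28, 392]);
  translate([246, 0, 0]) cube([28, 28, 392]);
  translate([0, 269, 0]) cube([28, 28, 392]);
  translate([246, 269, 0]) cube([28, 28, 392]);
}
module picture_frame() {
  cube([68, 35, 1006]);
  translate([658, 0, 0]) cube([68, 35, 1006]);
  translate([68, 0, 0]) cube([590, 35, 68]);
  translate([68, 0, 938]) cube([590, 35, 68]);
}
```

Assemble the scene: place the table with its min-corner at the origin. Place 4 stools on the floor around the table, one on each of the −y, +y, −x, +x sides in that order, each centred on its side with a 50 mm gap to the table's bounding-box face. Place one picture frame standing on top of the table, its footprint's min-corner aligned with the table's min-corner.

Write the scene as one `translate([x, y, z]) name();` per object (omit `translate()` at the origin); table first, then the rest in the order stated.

table();
translate([310, -347, 0]) stool();
translate([310, 733, 0]) stool();
translate([-324, 193, 0]) stool();
translate([944, 193, 0]) stool();
translate([0, 0, 778]) picture_frame();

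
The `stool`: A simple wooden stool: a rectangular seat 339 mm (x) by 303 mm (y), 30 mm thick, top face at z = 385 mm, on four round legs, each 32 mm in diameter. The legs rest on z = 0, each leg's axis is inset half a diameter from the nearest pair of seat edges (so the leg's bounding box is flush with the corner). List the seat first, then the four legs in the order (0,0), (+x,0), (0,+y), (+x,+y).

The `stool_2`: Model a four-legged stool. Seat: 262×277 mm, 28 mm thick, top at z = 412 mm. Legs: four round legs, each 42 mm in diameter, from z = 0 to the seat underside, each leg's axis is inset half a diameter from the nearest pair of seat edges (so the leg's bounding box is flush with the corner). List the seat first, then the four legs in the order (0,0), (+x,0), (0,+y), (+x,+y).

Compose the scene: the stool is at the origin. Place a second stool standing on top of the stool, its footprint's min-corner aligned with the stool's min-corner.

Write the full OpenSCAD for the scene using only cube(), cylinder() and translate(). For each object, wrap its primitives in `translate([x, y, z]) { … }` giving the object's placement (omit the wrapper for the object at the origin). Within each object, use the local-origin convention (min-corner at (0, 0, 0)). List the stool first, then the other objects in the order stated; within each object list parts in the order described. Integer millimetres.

translate([0, 0, 355]) cube([339, 303, 30]);
translate([16, 16, 0]) cylinder(h = 355, r = 16);
translate([323, 16, 0]) cylinder(h = 355, r = 16);
translate([16, 287, 0]) cylinder(h = 355, r = 16);
translate([323, 287, 0]) cylinder(h = 355, r = 16);
translate([0, 0, 385]) {
  translate([0, 0, 384]) cube([262, 277, 28]);
  translate([21, 21, 0]) cylinder(h = 384, r = 21);
  translate([241, 21, 0]) cylinder(h = 384, r = 21);
  translate([21, 256, 0]) cylinder(h = 384, r = 21);
  translate([241, 256, 0]) cylinder(h = 384, r = 21);
}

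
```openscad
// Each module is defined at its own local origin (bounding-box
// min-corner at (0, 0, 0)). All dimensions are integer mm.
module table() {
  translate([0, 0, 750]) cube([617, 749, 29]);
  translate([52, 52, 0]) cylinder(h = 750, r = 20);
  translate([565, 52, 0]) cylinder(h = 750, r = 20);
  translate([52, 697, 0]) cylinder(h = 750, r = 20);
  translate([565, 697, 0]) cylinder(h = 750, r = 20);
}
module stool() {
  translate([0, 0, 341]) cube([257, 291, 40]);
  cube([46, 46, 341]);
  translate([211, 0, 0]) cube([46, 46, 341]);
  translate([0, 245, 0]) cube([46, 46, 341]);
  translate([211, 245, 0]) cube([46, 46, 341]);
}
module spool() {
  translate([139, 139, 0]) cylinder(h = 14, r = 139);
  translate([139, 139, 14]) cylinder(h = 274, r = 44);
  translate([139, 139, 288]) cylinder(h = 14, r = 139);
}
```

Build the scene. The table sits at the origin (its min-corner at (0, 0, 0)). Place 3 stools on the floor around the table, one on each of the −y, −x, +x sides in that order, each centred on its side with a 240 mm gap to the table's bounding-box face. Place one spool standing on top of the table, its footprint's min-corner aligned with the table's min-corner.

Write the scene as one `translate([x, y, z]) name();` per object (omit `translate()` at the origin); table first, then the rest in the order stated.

table();
translate([180, -531, 0]) stool();
translate([-497, 229, 0]) stool();
translate([857, 229, 0]) stool();
translate([0, 0, 779]) spool();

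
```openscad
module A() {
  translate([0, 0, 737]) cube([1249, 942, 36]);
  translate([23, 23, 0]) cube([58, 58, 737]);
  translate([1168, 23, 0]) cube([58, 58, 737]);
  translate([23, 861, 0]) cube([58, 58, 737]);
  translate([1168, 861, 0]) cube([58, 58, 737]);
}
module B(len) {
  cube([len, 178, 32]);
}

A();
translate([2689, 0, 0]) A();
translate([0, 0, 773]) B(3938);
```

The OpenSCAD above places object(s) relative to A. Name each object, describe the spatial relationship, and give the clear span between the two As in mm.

Second table starts at x = 2689; first ends at x = 1249; clear span = 2689 − 1249 = 1440 mm.

A is a table. B is a beam. A beam spans the tops of two tables. The clear span between the two tables is 1440 mm.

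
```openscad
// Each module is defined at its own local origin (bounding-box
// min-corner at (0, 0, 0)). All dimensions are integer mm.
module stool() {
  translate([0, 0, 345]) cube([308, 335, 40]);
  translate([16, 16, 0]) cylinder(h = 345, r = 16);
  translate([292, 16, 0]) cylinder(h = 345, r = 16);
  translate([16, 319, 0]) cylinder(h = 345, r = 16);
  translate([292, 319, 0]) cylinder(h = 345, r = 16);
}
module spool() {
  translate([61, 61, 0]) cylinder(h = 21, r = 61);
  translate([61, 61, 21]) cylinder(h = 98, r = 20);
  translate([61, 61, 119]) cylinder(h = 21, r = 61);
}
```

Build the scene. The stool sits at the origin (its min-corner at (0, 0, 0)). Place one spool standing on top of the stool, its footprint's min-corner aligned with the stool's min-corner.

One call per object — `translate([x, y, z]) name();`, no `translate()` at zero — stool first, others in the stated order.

stool();
translate([0, 0, 385]) spool();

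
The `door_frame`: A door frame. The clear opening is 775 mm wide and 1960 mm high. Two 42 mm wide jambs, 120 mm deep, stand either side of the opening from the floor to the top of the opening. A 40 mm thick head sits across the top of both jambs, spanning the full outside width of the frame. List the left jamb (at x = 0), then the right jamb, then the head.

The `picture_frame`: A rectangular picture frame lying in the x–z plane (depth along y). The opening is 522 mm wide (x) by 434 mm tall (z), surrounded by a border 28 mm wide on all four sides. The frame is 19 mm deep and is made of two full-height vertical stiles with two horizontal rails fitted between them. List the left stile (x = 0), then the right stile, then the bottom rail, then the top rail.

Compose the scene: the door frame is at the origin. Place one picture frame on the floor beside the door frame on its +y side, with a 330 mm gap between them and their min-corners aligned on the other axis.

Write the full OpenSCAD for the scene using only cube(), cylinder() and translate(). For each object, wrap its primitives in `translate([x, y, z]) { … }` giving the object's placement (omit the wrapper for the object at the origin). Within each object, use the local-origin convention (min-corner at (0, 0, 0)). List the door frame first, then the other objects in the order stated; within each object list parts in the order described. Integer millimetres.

cube([42, 120, 1960]);
translate([817, 0, 0]) cube([42, 120, 1960]);
translate([0, 0, 1960]) cube([859, 120, 40]);
translate([0, 450, 0]) {
  cube([28, 19, 490]);
  translate([550, 0, 0]) cube([28, 19, 490]);
  translate([28, 0, 0]) cube([522, 19, 28]);
  translate([28, 0, 462]) cube([522, 19, 28]);
}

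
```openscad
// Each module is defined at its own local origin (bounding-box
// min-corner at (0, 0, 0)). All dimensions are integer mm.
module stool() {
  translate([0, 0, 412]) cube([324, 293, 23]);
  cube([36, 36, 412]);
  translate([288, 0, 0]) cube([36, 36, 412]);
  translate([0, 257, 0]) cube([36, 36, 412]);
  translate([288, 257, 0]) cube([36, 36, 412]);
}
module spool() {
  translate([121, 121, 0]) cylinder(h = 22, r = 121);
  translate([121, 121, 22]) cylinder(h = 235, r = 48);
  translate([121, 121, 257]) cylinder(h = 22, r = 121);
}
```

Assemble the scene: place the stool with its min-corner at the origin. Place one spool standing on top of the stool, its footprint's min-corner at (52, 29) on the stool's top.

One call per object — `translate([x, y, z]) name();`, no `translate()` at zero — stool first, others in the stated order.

stool();
translate([52, 29, 435]) spool();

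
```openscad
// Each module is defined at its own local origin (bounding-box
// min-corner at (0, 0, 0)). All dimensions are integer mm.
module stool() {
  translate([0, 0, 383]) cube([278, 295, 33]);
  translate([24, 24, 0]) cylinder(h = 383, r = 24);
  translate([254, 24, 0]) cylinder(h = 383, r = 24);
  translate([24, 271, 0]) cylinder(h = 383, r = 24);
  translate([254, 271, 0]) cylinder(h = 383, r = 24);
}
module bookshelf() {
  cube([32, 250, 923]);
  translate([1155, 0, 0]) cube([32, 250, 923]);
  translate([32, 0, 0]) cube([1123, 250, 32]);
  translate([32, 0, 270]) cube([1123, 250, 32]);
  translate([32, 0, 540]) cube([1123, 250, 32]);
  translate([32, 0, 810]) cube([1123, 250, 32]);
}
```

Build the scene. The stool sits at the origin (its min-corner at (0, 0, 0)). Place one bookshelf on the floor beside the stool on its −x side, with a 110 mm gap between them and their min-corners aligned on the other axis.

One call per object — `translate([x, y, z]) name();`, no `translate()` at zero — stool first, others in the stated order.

stool();
translate([-1297, 0, 0]) bookshelf();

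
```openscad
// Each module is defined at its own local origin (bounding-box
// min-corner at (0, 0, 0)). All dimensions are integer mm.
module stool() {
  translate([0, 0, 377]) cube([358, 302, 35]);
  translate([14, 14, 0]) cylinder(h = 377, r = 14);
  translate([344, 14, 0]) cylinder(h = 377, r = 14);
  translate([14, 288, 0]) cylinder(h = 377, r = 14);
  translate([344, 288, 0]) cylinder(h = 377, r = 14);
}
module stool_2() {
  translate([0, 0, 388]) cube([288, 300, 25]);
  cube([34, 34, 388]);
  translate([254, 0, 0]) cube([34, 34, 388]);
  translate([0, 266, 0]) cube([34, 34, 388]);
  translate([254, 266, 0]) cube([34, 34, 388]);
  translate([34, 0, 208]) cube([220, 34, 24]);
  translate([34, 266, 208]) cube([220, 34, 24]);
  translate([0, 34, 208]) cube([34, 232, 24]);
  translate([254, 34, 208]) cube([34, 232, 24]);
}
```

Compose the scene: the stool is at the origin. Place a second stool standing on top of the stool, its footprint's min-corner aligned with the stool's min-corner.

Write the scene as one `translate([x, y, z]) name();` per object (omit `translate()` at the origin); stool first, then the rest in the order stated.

stool();
translate([0, 0, 412]) stool_2();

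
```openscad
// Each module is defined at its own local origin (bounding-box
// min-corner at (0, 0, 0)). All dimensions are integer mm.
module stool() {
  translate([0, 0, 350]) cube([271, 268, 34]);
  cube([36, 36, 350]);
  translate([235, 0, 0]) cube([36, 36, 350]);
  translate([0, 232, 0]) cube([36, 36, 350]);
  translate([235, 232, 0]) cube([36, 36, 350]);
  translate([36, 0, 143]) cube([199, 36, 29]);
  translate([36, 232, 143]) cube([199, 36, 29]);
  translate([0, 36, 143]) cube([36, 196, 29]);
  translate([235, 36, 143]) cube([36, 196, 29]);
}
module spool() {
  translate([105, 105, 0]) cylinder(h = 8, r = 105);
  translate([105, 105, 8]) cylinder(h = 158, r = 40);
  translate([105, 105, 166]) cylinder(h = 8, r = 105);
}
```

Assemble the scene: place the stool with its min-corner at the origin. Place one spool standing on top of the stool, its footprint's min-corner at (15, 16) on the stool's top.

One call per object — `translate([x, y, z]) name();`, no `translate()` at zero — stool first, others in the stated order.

stool();
translate([15, 16, 384]) spool();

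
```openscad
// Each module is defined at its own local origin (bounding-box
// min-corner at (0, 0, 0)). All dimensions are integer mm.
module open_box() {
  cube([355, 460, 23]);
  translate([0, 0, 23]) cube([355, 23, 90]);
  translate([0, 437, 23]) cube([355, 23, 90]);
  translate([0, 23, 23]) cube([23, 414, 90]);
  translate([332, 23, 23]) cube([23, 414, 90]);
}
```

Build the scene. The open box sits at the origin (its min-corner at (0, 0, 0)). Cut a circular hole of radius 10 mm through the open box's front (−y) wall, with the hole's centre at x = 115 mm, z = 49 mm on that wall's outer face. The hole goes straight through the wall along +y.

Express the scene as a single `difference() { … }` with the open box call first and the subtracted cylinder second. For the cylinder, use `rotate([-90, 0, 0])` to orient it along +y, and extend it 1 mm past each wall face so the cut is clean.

difference() {
  open_box();
  translate([115, -1, 49]) rotate([-90, 0, 0]) cylinder(h = 25, r = 10);
}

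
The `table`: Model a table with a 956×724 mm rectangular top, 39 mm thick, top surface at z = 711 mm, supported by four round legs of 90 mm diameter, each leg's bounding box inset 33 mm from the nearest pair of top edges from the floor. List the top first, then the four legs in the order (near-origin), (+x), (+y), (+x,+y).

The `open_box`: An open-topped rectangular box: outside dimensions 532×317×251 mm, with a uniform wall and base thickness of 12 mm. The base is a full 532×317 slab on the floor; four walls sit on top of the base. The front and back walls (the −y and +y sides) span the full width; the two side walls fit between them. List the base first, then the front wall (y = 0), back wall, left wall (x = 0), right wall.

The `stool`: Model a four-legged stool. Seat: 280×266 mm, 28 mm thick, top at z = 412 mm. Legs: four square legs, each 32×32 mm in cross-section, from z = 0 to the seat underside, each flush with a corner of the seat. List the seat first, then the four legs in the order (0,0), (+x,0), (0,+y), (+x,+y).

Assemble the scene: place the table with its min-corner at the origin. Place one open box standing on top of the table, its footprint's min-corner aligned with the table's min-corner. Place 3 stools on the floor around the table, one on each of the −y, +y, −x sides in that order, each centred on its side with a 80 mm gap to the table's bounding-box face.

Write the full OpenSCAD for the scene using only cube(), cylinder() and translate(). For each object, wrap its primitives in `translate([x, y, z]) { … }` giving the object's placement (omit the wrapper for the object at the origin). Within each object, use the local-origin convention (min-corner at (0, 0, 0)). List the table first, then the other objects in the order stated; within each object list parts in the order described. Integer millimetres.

translate([0, 0, 672]) cube([956, 724, 39]);
translate([78, 78, 0]) cylinder(h = 672, r = 45);
translate([878, 78, 0]) cylinder(h = 672, r = 45);
translate([78, 646, 0]) cylinder(h = 672, r = 45);
translate([878, 646, 0]) cylinder(h = 672, r = 45);
translate([0, 0, 711]) {
  cube([532, 317, 12]);
  translate([0, 0, 12]) cube([532, 12, 239]);
  translate([0, 305, 12]) cube([532, 12, 239]);
  translate([0, 12, 12]) cube([12, 293, 239]);
  translate([520, 12, 12]) cube([12, 293, 239]);
}
translate([338, -346, 0]) {
  translate([0, 0, 384]) cube([280, 266, 28]);
  cube([32, 32, 384]);
  translate([248, 0, 0]) cube([32, 32, 384]);
  translate([0, 234, 0]) cube([32, 32, 384]);
  translate([248, 234, 0]) cube([32, 32, 384]);
}
translate([338, 804, 0]) {
  translate([0, 0, 384]) cube([280, 266, 28]);
  cube([32, 32, 384]);
  translate([248, 0, 0]) cube([32, 32, 384]);
  translate([0, 234, 0]) cube([32, 32, 384]);
  translate([248, 234, 0]) cube([32, 32, 384]);
}
translate([-360, 229, 0]) {
  translate([0, 0, 384]) cube([280, 266, 28]);
  cube([32, 32, 384]);
  translate([248, 0, 0]) cube([32, 32, 384]);
  translate([0, 234, 0]) cube([32, 32, 384]);
  translate([248, 234, 0]) cube([32, 32, 384]);
}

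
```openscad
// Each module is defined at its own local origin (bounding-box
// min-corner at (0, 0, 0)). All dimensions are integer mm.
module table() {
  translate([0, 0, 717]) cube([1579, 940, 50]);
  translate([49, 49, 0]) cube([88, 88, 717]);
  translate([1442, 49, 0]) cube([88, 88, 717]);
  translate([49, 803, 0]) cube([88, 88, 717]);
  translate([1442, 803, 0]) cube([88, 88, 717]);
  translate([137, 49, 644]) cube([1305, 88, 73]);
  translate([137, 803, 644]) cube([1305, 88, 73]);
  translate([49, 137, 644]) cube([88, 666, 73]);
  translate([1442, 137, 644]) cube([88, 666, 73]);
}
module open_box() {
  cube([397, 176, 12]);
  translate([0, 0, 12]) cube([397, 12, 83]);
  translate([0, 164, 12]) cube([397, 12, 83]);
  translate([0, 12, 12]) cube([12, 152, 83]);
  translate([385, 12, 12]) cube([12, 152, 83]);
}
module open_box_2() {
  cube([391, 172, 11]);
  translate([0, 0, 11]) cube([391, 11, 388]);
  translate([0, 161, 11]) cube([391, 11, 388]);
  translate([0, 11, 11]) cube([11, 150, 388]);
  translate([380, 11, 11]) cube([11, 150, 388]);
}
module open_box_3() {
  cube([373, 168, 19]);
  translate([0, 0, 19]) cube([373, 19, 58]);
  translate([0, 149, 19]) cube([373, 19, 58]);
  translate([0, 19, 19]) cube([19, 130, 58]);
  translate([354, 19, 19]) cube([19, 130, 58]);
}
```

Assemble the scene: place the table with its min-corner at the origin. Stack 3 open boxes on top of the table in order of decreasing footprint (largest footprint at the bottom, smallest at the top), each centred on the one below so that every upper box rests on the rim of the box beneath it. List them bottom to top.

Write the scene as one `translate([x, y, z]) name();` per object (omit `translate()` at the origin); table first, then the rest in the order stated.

table();
translate([591, 382, 767]) open_box();
translate([594, 384, 862]) open_box_2();
translate([603, 386, 1261]) open_box_3();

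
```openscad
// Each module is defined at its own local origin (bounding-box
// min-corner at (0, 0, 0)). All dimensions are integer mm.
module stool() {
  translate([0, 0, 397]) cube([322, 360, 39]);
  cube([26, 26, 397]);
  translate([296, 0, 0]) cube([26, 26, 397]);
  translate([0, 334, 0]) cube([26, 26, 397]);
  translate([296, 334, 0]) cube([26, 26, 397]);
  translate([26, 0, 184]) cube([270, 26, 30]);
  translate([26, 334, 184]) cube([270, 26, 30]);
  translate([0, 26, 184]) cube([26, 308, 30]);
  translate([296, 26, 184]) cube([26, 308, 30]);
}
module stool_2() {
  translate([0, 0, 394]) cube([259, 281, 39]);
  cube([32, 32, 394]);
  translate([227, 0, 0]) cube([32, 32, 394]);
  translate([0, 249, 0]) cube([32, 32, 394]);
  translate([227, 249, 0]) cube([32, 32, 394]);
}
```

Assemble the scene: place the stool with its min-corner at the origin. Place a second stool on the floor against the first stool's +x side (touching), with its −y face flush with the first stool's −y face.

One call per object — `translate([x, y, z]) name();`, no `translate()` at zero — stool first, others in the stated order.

stool();
translate([322, 0, 0]) stool_2();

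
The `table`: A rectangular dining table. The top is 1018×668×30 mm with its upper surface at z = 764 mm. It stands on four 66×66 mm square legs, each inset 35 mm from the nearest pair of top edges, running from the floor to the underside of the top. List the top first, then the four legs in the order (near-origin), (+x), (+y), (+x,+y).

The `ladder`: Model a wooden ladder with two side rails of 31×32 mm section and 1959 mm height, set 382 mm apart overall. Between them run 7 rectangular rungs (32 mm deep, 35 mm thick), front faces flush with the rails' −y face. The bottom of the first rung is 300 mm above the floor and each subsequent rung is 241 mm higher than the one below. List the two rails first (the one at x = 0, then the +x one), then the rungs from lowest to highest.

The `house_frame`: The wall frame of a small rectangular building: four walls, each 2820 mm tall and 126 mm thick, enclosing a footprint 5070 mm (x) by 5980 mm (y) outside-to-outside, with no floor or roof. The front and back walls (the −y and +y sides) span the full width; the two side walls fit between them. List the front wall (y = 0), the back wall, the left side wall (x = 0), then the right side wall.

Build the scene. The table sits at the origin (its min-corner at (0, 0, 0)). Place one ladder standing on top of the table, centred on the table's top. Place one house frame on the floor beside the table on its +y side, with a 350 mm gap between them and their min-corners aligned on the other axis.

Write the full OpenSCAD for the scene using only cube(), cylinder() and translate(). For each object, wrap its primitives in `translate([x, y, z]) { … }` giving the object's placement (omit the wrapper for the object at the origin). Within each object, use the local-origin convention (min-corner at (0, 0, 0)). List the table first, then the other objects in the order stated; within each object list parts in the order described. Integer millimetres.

translate([0, 0, 734]) cube([1018, 668, 30]);
translate([35, 35, 0]) cube([66, 66, 734]);
translate([917, 35, 0]) cube([66, 66, 734]);
translate([35, 567, 0]) cube([66, 66, 734]);
translate([917, 567, 0]) cube([66, 66, 734]);
translate([318, 318, 764]) {
  cube([31, 32, 1959]);
  translate([351, 0, 0]) cube([31, 32, 1959]);
  translate([31, 0, 300]) cube([320, 32, 35]);
  translate([31, 0, 541]) cube([320, 32, 35]);
  translate([31, 0, 782]) cube([320, 32, 35]);
  translate([31, 0, 1023]) cube([320, 32, 35]);
  translate([31, 0, 1264]) cube([320, 32, 35]);
  translate([31, 0, 1505]) cube([320, 32, 35]);
  translate([31, 0, 1746]) cube([320, 32, 35]);
}
translate([0, 1018, 0]) {
  cube([5070, 126, 2820]);
  translate([0, 5854, 0]) cube([5070, 126, 2820]);
  translate([0, 126, 0]) cube([126, 5728, 2820]);
  translate([4944, 126, 0]) cube([126, 5728, 2820]);
}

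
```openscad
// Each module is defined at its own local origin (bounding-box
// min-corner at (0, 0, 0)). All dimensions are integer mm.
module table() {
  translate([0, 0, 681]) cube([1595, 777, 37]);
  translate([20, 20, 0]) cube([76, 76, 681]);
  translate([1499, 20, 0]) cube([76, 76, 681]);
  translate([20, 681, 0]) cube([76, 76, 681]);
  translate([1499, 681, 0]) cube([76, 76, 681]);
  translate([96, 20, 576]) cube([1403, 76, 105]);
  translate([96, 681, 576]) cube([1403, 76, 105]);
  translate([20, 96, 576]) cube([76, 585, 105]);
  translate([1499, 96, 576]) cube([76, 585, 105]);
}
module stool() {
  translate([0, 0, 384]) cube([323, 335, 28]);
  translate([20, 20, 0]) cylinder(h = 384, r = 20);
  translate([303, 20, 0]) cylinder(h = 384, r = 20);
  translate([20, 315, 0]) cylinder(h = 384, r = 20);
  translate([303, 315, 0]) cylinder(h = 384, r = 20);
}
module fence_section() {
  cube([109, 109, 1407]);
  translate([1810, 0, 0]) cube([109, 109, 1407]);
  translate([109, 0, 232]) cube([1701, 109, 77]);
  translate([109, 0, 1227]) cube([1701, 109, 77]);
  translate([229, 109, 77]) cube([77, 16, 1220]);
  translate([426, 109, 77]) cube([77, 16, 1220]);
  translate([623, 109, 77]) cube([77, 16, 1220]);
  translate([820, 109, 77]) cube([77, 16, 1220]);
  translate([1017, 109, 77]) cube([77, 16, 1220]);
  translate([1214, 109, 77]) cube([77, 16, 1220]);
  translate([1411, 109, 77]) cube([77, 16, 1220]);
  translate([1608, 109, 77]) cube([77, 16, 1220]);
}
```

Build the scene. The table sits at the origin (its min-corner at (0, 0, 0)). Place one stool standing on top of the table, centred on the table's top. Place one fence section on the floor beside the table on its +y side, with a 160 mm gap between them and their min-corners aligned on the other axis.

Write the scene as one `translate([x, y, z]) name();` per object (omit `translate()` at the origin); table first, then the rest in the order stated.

table();
translate([636, 221, 718]) stool();
translate([0, 937, 0]) fence_section();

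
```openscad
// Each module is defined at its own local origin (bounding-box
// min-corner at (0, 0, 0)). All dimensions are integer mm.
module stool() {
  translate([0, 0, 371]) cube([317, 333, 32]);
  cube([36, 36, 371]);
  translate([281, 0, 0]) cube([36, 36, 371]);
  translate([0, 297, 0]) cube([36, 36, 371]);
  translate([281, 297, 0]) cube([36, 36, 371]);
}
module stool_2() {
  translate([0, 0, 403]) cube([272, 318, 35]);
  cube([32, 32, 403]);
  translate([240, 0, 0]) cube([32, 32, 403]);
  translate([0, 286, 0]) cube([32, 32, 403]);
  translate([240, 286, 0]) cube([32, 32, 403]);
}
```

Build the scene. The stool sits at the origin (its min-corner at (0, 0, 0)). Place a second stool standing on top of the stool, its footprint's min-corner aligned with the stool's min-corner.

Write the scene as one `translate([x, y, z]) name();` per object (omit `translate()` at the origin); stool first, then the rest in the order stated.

stool();
translate([0, 0, 403]) stool_2();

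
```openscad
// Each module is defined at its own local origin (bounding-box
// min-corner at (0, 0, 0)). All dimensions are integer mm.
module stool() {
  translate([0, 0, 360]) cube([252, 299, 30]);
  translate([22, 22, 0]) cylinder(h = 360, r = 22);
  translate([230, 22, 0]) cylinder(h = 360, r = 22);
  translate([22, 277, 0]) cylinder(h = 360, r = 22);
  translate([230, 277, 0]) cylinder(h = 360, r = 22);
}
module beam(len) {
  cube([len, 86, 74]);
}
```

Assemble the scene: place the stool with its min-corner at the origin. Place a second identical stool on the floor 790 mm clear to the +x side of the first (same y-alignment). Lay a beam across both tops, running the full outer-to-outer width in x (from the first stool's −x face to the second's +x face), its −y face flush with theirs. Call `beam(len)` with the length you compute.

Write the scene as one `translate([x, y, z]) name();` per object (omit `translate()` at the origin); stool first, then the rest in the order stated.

stool();
translate([1042, 0, 0]) stool();
translate([0, 0, 390]) beam(1294);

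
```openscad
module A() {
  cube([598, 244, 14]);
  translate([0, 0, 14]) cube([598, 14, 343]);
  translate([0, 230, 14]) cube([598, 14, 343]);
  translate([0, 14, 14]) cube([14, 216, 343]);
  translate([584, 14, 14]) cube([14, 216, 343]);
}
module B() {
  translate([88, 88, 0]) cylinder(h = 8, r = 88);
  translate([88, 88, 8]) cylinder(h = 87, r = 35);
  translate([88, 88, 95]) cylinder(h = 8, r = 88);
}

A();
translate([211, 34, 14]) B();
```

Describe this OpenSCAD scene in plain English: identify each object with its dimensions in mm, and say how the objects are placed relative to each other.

A is an open-topped rectangular box: outside dimensions 598×244×357 mm, with a uniform wall and base thickness of 14 mm. The base is a full 598×244 slab on the floor; four walls sit on top of the base. The front and back walls (the −y and +y sides) span the full width; the two side walls fit between them.

B is a spool: two coaxial disc flanges of radius 88 mm and thickness 8 mm, joined by a core cylinder of radius 35 mm and height 87 mm. The lower flange rests on z = 0 and the three cylinders share a vertical axis.

The spool sits inside the open box, centred.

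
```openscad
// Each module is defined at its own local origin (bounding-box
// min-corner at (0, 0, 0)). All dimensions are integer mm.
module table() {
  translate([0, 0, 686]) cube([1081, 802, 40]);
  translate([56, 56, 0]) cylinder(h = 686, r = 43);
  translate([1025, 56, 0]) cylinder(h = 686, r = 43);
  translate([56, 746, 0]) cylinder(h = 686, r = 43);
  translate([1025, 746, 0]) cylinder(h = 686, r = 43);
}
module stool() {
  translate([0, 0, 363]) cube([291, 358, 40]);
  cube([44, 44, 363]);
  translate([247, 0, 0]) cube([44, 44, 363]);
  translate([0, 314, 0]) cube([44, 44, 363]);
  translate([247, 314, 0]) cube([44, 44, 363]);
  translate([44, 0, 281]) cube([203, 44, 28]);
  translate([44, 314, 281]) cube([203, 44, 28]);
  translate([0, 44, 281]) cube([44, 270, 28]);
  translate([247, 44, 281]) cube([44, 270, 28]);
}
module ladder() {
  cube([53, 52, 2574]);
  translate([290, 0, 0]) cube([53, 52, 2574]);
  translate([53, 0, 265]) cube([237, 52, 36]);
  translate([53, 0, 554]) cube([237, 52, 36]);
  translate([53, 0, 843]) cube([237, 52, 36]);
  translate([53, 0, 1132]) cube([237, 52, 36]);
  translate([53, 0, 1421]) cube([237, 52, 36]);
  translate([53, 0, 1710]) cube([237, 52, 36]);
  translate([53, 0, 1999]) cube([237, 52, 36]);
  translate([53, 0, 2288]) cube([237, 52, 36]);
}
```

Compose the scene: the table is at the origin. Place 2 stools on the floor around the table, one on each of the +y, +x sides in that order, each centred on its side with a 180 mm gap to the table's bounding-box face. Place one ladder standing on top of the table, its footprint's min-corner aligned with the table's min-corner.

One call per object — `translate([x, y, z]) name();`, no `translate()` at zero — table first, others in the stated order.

table();
translate([395, 982, 0]) stool();
translate([1261, 222, 0]) stool();
translate([0, 0, 726]) ladder();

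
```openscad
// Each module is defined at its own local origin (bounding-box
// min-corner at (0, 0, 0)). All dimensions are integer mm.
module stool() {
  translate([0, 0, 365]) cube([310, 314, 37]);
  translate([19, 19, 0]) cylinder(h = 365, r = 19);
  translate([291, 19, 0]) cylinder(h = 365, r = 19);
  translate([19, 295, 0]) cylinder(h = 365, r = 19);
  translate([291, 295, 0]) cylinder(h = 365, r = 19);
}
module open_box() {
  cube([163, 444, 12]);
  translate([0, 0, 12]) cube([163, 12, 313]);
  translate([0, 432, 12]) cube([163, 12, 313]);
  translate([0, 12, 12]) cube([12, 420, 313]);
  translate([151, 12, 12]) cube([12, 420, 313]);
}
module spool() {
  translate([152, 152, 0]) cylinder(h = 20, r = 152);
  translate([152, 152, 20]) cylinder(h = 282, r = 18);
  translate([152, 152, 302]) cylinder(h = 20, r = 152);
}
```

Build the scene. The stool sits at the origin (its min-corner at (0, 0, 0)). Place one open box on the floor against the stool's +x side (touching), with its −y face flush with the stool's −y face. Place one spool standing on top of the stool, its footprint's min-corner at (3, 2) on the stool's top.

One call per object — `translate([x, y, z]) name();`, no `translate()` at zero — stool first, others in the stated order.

stool();
translate([310, 0, 0]) open_box();
translate([3, 2, 402]) spool();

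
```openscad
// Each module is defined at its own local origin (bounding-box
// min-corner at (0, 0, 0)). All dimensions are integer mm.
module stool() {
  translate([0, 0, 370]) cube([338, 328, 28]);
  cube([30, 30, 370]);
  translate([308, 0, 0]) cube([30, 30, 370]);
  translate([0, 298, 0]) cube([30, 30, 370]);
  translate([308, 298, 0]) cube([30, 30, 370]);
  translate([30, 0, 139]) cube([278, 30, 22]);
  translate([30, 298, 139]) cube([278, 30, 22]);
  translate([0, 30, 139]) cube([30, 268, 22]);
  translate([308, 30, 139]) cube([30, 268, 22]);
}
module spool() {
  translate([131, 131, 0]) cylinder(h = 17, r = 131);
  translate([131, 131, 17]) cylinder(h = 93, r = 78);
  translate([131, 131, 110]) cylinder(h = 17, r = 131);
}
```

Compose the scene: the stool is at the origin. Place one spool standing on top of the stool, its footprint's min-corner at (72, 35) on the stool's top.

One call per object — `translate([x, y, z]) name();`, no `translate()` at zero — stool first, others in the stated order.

stool();
translate([72, 35, 398]) spool();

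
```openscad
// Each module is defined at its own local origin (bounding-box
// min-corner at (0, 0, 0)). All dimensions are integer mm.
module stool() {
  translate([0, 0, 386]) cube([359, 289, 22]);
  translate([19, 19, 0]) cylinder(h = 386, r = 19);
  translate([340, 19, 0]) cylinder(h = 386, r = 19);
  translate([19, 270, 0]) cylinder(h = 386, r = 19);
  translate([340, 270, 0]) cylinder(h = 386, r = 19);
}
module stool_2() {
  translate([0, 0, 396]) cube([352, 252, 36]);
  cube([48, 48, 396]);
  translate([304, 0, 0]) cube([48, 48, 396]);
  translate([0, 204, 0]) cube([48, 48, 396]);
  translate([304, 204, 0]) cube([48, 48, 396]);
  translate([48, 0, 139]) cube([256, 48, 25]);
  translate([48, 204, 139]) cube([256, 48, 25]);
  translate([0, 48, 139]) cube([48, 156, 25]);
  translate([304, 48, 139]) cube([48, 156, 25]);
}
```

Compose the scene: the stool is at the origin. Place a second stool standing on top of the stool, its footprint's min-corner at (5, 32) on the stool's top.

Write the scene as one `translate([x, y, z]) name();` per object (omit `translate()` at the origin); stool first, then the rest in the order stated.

stool();
translate([5, 32, 408]) stool_2();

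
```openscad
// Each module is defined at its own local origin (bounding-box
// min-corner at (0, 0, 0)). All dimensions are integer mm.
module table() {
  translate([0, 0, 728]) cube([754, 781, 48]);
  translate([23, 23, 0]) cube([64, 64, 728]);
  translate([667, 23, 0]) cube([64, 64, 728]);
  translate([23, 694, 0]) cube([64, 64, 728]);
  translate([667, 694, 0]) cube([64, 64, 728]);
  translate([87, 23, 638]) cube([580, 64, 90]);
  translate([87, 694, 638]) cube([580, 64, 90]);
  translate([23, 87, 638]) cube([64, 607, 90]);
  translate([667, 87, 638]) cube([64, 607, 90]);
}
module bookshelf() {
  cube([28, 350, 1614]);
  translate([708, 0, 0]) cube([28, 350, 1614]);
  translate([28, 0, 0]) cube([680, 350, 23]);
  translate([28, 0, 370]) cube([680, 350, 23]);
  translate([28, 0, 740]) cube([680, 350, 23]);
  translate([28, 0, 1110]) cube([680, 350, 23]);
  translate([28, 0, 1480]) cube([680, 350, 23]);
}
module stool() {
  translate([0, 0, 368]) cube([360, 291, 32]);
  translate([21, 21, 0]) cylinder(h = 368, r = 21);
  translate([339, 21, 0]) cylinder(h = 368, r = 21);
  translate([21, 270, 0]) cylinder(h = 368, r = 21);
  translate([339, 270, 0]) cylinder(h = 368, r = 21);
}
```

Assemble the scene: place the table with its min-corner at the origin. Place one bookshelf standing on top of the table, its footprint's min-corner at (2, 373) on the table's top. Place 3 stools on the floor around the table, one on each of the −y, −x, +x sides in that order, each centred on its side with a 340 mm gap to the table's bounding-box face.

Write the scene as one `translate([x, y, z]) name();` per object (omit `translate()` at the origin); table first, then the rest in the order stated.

table();
translate([2, 373, 776]) bookshelf();
translate([197, -631, 0]) stool();
translate([-700, 245, 0]) stool();
translate([1094, 245, 0]) stool();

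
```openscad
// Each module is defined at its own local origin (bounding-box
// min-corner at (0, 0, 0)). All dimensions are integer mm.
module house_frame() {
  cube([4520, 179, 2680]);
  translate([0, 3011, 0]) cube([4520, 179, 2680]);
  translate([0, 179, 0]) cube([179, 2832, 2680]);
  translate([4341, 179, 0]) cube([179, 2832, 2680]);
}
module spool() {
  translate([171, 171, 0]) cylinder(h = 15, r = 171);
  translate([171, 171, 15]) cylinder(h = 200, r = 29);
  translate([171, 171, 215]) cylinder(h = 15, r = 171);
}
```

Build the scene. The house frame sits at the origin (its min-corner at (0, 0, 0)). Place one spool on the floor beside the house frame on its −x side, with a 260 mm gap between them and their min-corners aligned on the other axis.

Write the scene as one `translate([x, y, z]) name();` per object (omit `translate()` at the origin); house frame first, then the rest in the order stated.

house_frame();
translate([-602, 0, 0]) spool();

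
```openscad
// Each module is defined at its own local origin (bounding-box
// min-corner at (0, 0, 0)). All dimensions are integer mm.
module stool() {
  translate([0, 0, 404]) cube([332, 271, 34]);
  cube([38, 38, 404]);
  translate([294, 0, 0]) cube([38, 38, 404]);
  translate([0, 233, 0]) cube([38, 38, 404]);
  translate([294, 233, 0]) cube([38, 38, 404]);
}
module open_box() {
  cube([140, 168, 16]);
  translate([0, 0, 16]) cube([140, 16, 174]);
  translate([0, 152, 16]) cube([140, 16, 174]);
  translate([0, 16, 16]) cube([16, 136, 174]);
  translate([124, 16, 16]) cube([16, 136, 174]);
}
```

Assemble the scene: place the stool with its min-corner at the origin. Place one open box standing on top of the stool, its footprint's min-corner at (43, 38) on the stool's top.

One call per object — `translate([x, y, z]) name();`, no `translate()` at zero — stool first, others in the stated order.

stool();
translate([43, 38, 438]) open_box();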